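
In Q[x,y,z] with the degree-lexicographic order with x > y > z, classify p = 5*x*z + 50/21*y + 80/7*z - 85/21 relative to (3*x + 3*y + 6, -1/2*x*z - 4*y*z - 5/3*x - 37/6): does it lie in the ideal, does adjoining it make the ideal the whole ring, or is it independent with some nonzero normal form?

First compute the reduced Gröbner basis of I by Buchberger's algorithm.
f_1 = 3*x + 3*y + 6, LT = x.
f_2 = -1/2*x*z - 4*y*z - 5/3*x - 37/6, LT = x*z.

S(f_1,f_2): lcm = x*z. S = -7*y*z - 10/3*x + 2*z - 37/3.
  reduce S modulo (f_1, f_2):
  remainder -7*y*z + 10/3*y + 2*z - 17/3 ≠ 0; add h_3 = -7*y*z + 10/3*y + 2*z - 17/3 to the basis.

The other S-polynomials (S(f_1,h_3), S(f_2,h_3)) all reduce to 0 modulo the current basis, so we have a Gröbner basis.
Inter-reduce: drop elements whose leading term is divisible by another's, tail-reduce, and make monic.
Reduced Gröbner basis: {y*z - 10/21*y - 2/7*z + 17/21, x + y + 2}.
Label its elements g_1 = y*z - 10/21*y - 2/7*z + 17/21, g_2 = x + y + 2.

Reduce p = 5*x*z + 50/21*y + 80/7*z - 85/21 modulo G:
  leading term x*z: subtract (5*z)·g_2 from 5*x*z + 50/21*y + 80/7*z - 85/21 → -5*y*z + 50/21*y + 10/7*z - 85/21
  leading term y*z: subtract (-5)·g_1 from -5*y*z + 50/21*y + 10/7*z - 85/21 → 0
  normal form = 0.
Since the normal form is 0, p ∈ I.

The remainder on division by a Gröbner basis is unique — it is the normal form.

5*x*z + 50/21*y + 80/7*z - 85/21 lies in I (it reduces to 0).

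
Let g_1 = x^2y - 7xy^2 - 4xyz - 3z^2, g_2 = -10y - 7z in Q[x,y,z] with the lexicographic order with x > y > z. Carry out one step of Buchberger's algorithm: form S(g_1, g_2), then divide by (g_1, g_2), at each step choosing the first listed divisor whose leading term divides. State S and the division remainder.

S(g_1, g_2) = -7/10x^2z - 7xy^2 - 4xyz - 3z^2; remainder on division = -7/10x^2z - 63/100xz^2 - 3z^2.

lcm(LM(g_1), LM(g_2)) = x^2y.
S = (lcm/LT(g_1))·g_1 − (lcm/LT(g_2))·g_2 = -7/10x^2z - 7xy^2 - 4xyz - 3z^2.
Reduce S modulo (g_1, g_2) in that order:
  leading term x^2z: no divisor's leading term divides it; move -7/10x^2z to the remainder.
  leading term xy^2: subtract (7/10xy)·g_2 from -7xy^2 - 4xyz - 3z^2 → 9/10xyz - 3z^2
  leading term xyz: subtract (-9/100xz)·g_2 from 9/10xyz - 3z^2 → -63/100xz^2 - 3z^2
  leading term xz^2: no divisor's leading term divides it; move -63/100xz^2 to the remainder.
  leading term z^2: no divisor's leading term divides it; move -3z^2 to the remainder.
The remainder -7/10x^2z - 63/100xz^2 - 3z^2 is nonzero, so it would be added as the next basis element.
This is the inner loop of Buchberger's algorithm — each nonzero remainder becomes a new basis element.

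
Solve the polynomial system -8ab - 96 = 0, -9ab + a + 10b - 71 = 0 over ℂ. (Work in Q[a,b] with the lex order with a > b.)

Compute a lex Gröbner basis by Buchberger's algorithm.
f_1 = -8ab - 96, LT = ab.
f_2 = -9ab + a + 10b - 71, LT = ab.

S(f_1,f_2): lcm = ab. S = 1/9a + 10/9b + 37/9.
  leading term a: no divisor's leading term divides it; move 1/9a to the remainder.
  leading term b: no divisor's leading term divides it; move 10/9b to the remainder.
  leading term 1: no divisor's leading term divides it; move 37/9 to the remainder.
  remainder 1/9a + 10/9b + 37/9 ≠ 0; add h_3 = 1/9a + 10/9b + 37/9 to the basis.

S(f_1,h_3): lcm = ab. S = -10b^2 - 37b + 12.
  leading term b^2: no divisor's leading term divides it; move -10b^2 to the remainder.
  leading term b: no divisor's leading term divides it; move -37b to the remainder.
  leading term 1: no divisor's leading term divides it; move 12 to the remainder.
  remainder -10b^2 - 37b + 12 ≠ 0; add h_4 = -10b^2 - 37b + 12 to the basis.

The other S-polynomials (S(f_2,h_3), S(f_1,h_4), S(f_2,h_4), S(h_3,h_4)) all reduce to 0 modulo the current basis, so we have a Gröbner basis.
Inter-reduce: drop elements whose leading term is divisible by another's, tail-reduce, and make monic.
Reduced Gröbner basis: {a + 10b + 37, b^2 + 37/10b - 6/5}.

Elimination: the polynomial b^2 + 37/10b - 6/5 lies in the elimination ideal for b, so b ∈ {-4, 3/10}. For each such b, the remaining basis elements (now univariate) give the rest of the solution.
  b = -4: the earlier basis element becomes a - 3 = 0, giving a = 3 — point (3, -4).
  b = 3/10: the earlier basis element becomes a + 40 = 0, giving a = -40 — point (-40, 3/10).
Check: every point annihilates each of the original generators.
This is the nonlinear analogue of row-reducing a linear system.

{(3, -4), (-40, 3/10)}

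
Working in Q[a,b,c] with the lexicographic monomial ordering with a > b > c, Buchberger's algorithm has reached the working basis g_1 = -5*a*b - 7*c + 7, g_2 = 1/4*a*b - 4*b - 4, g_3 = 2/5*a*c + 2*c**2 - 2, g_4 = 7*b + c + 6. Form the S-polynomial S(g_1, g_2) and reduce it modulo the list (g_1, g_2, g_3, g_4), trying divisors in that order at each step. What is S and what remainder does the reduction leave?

S(g_1, g_2) = 16*b + 7/5*c + 73/5; remainder on division = -31/35*c + 31/35.

lcm(LM(g_1), LM(g_2)) = a*b.
S = (lcm/LT(g_1))·g_1 − (lcm/LT(g_2))·g_2 = 16*b + 7/5*c + 73/5.
Reduce S modulo (g_1, g_2, g_3, g_4) in that order:
  leading term b: subtract (16/7)·g_4 from 16*b + 7/5*c + 73/5 → -31/35*c + 31/35
  leading term c: no divisor's leading term divides it; move -31/35*c to the remainder.
  leading term 1: no divisor's leading term divides it; move 31/35 to the remainder.
The remainder -31/35*c + 31/35 is nonzero, so it would be added as the next basis element.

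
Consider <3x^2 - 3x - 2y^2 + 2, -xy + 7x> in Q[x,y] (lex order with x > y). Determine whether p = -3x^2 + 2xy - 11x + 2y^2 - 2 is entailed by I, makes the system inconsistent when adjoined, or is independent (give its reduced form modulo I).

-3x^2 + 2xy - 11x + 2y^2 - 2 lies in I (it reduces to 0).

First compute the reduced Gröbner basis of I by Buchberger's algorithm.
f_1 = 3x^2 - 3x - 2y^2 + 2, LT = x^2.
f_2 = -xy + 7x, LT = xy.

S(f_1,f_2): lcm = x^2y. S = 7x^2 - xy - 2/3y^3 + 2/3y.
  reduce S modulo (f_1, f_2):
  remainder -2/3y^3 + 14/3y^2 + 2/3y - 14/3 ≠ 0; add h_3 = -2/3y^3 + 14/3y^2 + 2/3y - 14/3 to the basis.

The other S-polynomials (S(f_1,h_3), S(f_2,h_3)) all reduce to 0 modulo the current basis, so we have a Gröbner basis.
Inter-reduce: drop elements whose leading term is divisible by another's, tail-reduce, and make monic.
Reduced Gröbner basis: {x^2 - x - 2/3y^2 + 2/3, xy - 7x, y^3 - 7y^2 - y + 7}.
Label its elements g_1 = x^2 - x - 2/3y^2 + 2/3, g_2 = xy - 7x, g_3 = y^3 - 7y^2 - y + 7.

Reduce p = -3x^2 + 2xy - 11x + 2y^2 - 2 modulo G:
  leading term x^2: subtract (-3)·g_1 from -3x^2 + 2xy - 11x + 2y^2 - 2 → 2xy - 14x
  leading term xy: subtract (2)·g_2 from 2xy - 14x → 0
  normal form = 0.
Since the normal form is 0, p ∈ I.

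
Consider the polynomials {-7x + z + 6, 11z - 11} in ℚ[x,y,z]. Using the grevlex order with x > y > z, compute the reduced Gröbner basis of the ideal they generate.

G = {x - 1, z - 1}

Buchberger's algorithm terminates because the ascending chain of leading-term ideals stabilizes.

f_1 = -7x + z + 6, LT = x.
f_2 = 11z - 11, LT = z.

The S-polynomials (S(f_1,f_2)) all reduce to 0 modulo the current basis, so we have a Gröbner basis.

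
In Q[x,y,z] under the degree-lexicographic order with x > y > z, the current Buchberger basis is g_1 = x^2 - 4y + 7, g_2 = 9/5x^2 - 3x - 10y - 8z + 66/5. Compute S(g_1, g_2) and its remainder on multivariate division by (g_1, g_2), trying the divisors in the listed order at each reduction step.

S(g_1, g_2) = 5/3x + 14/9y + 40/9z - 1/3; remainder on division = 5/3x + 14/9y + 40/9z - 1/3.

lcm(LM(g_1), LM(g_2)) = x^2.
S = (lcm/LT(g_1))·g_1 − (lcm/LT(g_2))·g_2 = 5/3x + 14/9y + 40/9z - 1/3.
Reduce S modulo (g_1, g_2) in that order:
  leading term x: no divisor's leading term divides it; move 5/3x to the remainder.
  leading term y: no divisor's leading term divides it; move 14/9y to the remainder.
  leading term z: no divisor's leading term divides it; move 40/9z to the remainder.
  leading term 1: no divisor's leading term divides it; move -1/3 to the remainder.
The remainder 5/3x + 14/9y + 40/9z - 1/3 is nonzero, so it would be added as the next basis element.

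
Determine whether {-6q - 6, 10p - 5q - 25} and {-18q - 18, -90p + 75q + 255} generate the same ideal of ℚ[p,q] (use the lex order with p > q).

Equality of ideals is decidable: compute both reduced Gröbner bases (unique for the ordering) and check whether they agree.
Buchberger on the first generating set:
f_1 = -6q - 6, LT = q.
f_2 = 10p - 5q - 25, LT = p.

The S-polynomials (S(f_1,f_2)) all reduce to 0 modulo the current basis, so we have a Gröbner basis.
Inter-reduce: drop elements whose leading term is divisible by another's, tail-reduce, and make monic.
Reduced Gröbner basis: {p - 2, q + 1}.

Buchberger on the second generating set:
h_1 = -18q - 18, LT = q.
h_2 = -90p + 75q + 255, LT = p.

The S-polynomials (S(h_1,h_2)) all reduce to 0 modulo the current basis, so we have a Gröbner basis.
Inter-reduce: drop elements whose leading term is divisible by another's, tail-reduce, and make monic.
Reduced Gröbner basis: {p - 2, q + 1}.

Same reduced basis, so the two generating sets span the same ideal.

Yes, the ideals are equal.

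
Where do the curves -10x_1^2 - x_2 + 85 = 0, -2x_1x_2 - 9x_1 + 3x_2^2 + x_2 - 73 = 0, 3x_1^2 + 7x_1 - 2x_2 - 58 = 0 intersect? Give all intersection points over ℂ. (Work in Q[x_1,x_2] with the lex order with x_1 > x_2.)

Compute a lex Gröbner basis by Buchberger's algorithm.
f_1 = -10x_1^2 - x_2 + 85, LT = x_1^2.
f_2 = -2x_1x_2 - 9x_1 + 3x_2^2 + x_2 - 73, LT = x_1x_2.
f_3 = 3x_1^2 + 7x_1 - 2x_2 - 58, LT = x_1^2.

S(f_1,f_2): lcm = x_1^2x_2. S = -9/2x_1^2 + 3/2x_1x_2^2 + 1/2x_1x_2 - 73/2x_1 + 1/10x_2^2 - 17/2x_2.
  leading term x_1^2: subtract (9/20)·f_1 from -9/2x_1^2 + 3/2x_1x_2^2 + 1/2x_1x_2 - 73/2x_1 + 1/10x_2^2 - 17/2x_2 → 3/2x_1x_2^2 + 1/2x_1x_2 - 73/2x_1 + 1/10x_2^2 - 161/20x_2 - 153/4
  leading term x_1x_2^2: subtract (-3/4x_2)·f_2 from 3/2x_1x_2^2 + 1/2x_1x_2 - 73/2x_1 + 1/10x_2^2 - 161/20x_2 - 153/4 → -25/4x_1x_2 - 73/2x_1 + 9/4x_2^3 + 17/20x_2^2 - 314/5x_2 - 153/4
  leading term x_1x_2: subtract (25/8)·f_2 from -25/4x_1x_2 - 73/2x_1 + 9/4x_2^3 + 17/20x_2^2 - 314/5x_2 - 153/4 → -67/8x_1 + 9/4x_2^3 - 341/40x_2^2 - 2637/40x_2 + 1519/8
  leading term x_1: no divisor's leading term divides it; move -67/8x_1 to the remainder.
  leading term x_2^3: no divisor's leading term divides it; move 9/4x_2^3 to the remainder.
  leading term x_2^2: no divisor's leading term divides it; move -341/40x_2^2 to the remainder.
  leading term x_2: no divisor's leading term divides it; move -2637/40x_2 to the remainder.
  leading term 1: no divisor's leading term divides it; move 1519/8 to the remainder.
  remainder -67/8x_1 + 9/4x_2^3 - 341/40x_2^2 - 2637/40x_2 + 1519/8 ≠ 0; add h_4 = -67/8x_1 + 9/4x_2^3 - 341/40x_2^2 - 2637/40x_2 + 1519/8 to the basis.

S(f_1,f_3): lcm = x_1^2. S = -7/3x_1 + 23/30x_2 + 65/6.
  leading term x_1: subtract (56/201)·h_4 from -7/3x_1 + 23/30x_2 + 65/6 → -42/67x_2^3 + 2387/1005x_2^2 + 38459/2010x_2 - 5637/134
  leading term x_2^3: no divisor's leading term divides it; move -42/67x_2^3 to the remainder.
  leading term x_2^2: no divisor's leading term divides it; move 2387/1005x_2^2 to the remainder.
  leading term x_2: no divisor's leading term divides it; move 38459/2010x_2 to the remainder.
  leading term 1: no divisor's leading term divides it; move -5637/134 to the remainder.
  remainder -42/67x_2^3 + 2387/1005x_2^2 + 38459/2010x_2 - 5637/134 ≠ 0; add h_5 = -42/67x_2^3 + 2387/1005x_2^2 + 38459/2010x_2 - 5637/134 to the basis.

S(f_2,f_3): lcm = x_1^2x_2. S = 9/2x_1^2 - 3/2x_1x_2^2 - 17/6x_1x_2 + 73/2x_1 + 2/3x_2^2 + 58/3x_2.
  leading term x_1^2: subtract (-9/20)·f_1 from 9/2x_1^2 - 3/2x_1x_2^2 - 17/6x_1x_2 + 73/2x_1 + 2/3x_2^2 + 58/3x_2 → -3/2x_1x_2^2 - 17/6x_1x_2 + 73/2x_1 + 2/3x_2^2 + 1133/60x_2 + 153/4
  leading term x_1x_2^2: subtract (3/4x_2)·f_2 from -3/2x_1x_2^2 - 17/6x_1x_2 + 73/2x_1 + 2/3x_2^2 + 1133/60x_2 + 153/4 → 47/12x_1x_2 + 73/2x_1 - 9/4x_2^3 - 1/12x_2^2 + 2209/30x_2 + 153/4
  leading term x_1x_2: subtract (-47/24)·f_2 from 47/12x_1x_2 + 73/2x_1 - 9/4x_2^3 - 1/12x_2^2 + 2209/30x_2 + 153/4 → 151/8x_1 - 9/4x_2^3 + 139/24x_2^2 + 9071/120x_2 - 2513/24
  leading term x_1: subtract (-151/67)·h_4 from 151/8x_1 - 9/4x_2^3 + 139/24x_2^2 + 9071/120x_2 - 2513/24 → 189/67x_2^3 - 26977/2010x_2^2 - 146701/2010x_2 + 64967/201
  leading term x_2^3: subtract (-9/2)·h_5 from 189/67x_2^3 - 26977/2010x_2^2 - 146701/2010x_2 + 64967/201 → -41/15x_2^2 + 787/60x_2 + 1607/12
  leading term x_2^2: no divisor's leading term divides it; move -41/15x_2^2 to the remainder.
  leading term x_2: no divisor's leading term divides it; move 787/60x_2 to the remainder.
  leading term 1: no divisor's leading term divides it; move 1607/12 to the remainder.
  remainder -41/15x_2^2 + 787/60x_2 + 1607/12 ≠ 0; add h_6 = -41/15x_2^2 + 787/60x_2 + 1607/12 to the basis.

S(f_2,h_5): lcm = x_1x_2^3. S = 373/45x_1x_2^2 + 38459/1260x_1x_2 - 1879/28x_1 - 3/2x_2^4 - 1/2x_2^3 + 73/2x_2^2.
  leading term x_1x_2^2: subtract (-373/90x_2)·f_2 from 373/45x_1x_2^2 + 38459/1260x_1x_2 - 1879/28x_1 - 3/2x_2^4 - 1/2x_2^3 + 73/2x_2^2 → -8539/1260x_1x_2 - 1879/28x_1 - 3/2x_2^4 + 179/15x_2^3 + 1829/45x_2^2 - 27229/90x_2
  leading term x_1x_2: subtract (8539/2520)·f_2 from -8539/1260x_1x_2 - 1879/28x_1 - 3/2x_2^4 + 179/15x_2^3 + 1829/45x_2^2 - 27229/90x_2 → -10251/280x_1 - 3/2x_2^4 + 179/15x_2^3 + 76807/2520x_2^2 - 770951/2520x_2 + 623347/2520
  leading term x_1: subtract (153/35)·h_4 from -10251/280x_1 - 3/2x_2^4 + 179/15x_2^3 + 76807/2520x_2^2 - 770951/2520x_2 + 623347/2520 → -3/2x_2^4 + 881/420x_2^3 + 106699/1575x_2^2 - 111803/6300x_2 - 367079/630
  leading term x_2^4: subtract (67/28x_2)·h_5 from -3/2x_2^4 + 881/420x_2^3 + 106699/1575x_2^2 - 111803/6300x_2 - 367079/630 → -251/70x_2^3 + 276707/12600x_2^2 + 1044719/12600x_2 - 367079/630
  leading term x_2^3: subtract (16817/2940)·h_5 from -251/70x_2^3 + 276707/12600x_2^2 + 1044719/12600x_2 - 367079/630 → 67/8x_2^2 - 292522/11025x_2 - 6033551/17640
  leading term x_2^2: subtract (-1005/328)·h_6 from 67/8x_2^2 - 292522/11025x_2 - 6033551/17640 → 197548361/14464800x_2 + 197548361/2892960
  leading term x_2: no divisor's leading term divides it; move 197548361/14464800x_2 to the remainder.
  leading term 1: no divisor's leading term divides it; move 197548361/2892960 to the remainder.
  remainder 197548361/14464800x_2 + 197548361/2892960 ≠ 0; add h_7 = 197548361/14464800x_2 + 197548361/2892960 to the basis.

The other S-polynomials (S(f_1,h_4), S(f_2,h_4), S(f_3,h_4), S(f_1,h_5), S(f_3,h_5), S(h_4,h_5), S(f_1,h_6), S(f_2,h_6), S(f_3,h_6), S(h_4,h_6), S(h_5,h_6), S(f_1,h_7), S(f_2,h_7), S(f_3,h_7), S(h_4,h_7), S(h_5,h_7), S(h_6,h_7)) all reduce to 0 modulo the current basis, so we have a Gröbner basis.
Inter-reduce: drop elements whose leading term is divisible by another's, tail-reduce, and make monic.
Reduced Gröbner basis: {x_1 - 3, x_2 + 5}.

Since the basis is lex-ordered, x_2 + 5 is univariate in x_2. Its roots are {-5}. Back-substituting each root into the other basis elements fixes the other coordinates.
  x_2 = -5: the earlier basis element becomes x_1 - 3 = 0, giving x_1 = 3 — point (3, -5).
Each listed point satisfies every original equation (direct substitution).

{(3, -5)}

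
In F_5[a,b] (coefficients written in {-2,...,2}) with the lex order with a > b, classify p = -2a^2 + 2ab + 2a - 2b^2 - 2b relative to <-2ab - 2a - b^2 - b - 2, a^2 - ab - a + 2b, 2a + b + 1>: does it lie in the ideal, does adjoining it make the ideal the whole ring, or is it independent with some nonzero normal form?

-2a^2 + 2ab + 2a - 2b^2 - 2b lies in I (it reduces to 0).

First compute the reduced Gröbner basis of I by Buchberger's algorithm.
f_1 = -2ab - 2a - b^2 - b - 2, LT = ab.
f_2 = a^2 - ab - a + 2b, LT = a^2.
f_3 = 2a + b + 1, LT = a.

S(f_1,f_2): lcm = a^2b. S = a^2 - ab^2 - ab + a - 2b^2.
  leading term a^2: subtract (1)·f_2 from a^2 - ab^2 - ab + a - 2b^2 → -ab^2 + 2a - 2b^2 - 2b
  leading term ab^2: subtract (-2b)·f_1 from -ab^2 + 2a - 2b^2 - 2b → ab + 2a - 2b^3 + b^2 - b
  leading term ab: subtract (2)·f_1 from ab + 2a - 2b^3 + b^2 - b → a - 2b^3 - 2b^2 + b - 1
  leading term a: subtract (-2)·f_3 from a - 2b^3 - 2b^2 + b - 1 → -2b^3 - 2b^2 - 2b + 1
  leading term b^3: no divisor's leading term divides it; move -2b^3 to the remainder.
  leading term b^2: no divisor's leading term divides it; move -2b^2 to the remainder.
  leading term b: no divisor's leading term divides it; move -2b to the remainder.
  leading term 1: no divisor's leading term divides it; move 1 to the remainder.
  remainder -2b^3 - 2b^2 - 2b + 1 ≠ 0; add h_4 = -2b^3 - 2b^2 - 2b + 1 to the basis.

S(f_1,f_3): lcm = ab. S = a + 1.
  leading term a: subtract (-2)·f_3 from a + 1 → 2b - 2
  leading term b: no divisor's leading term divides it; move 2b to the remainder.
  leading term 1: no divisor's leading term divides it; move -2 to the remainder.
  remainder 2b - 2 ≠ 0; add h_5 = 2b - 2 to the basis.

The other S-polynomials (S(f_2,f_3), S(f_1,h_4), S(f_2,h_4), S(f_3,h_4), S(f_1,h_5), S(f_2,h_5), S(f_3,h_5), S(h_4,h_5)) all reduce to 0 modulo the current basis, so we have a Gröbner basis.
Inter-reduce: drop elements whose leading term is divisible by another's, tail-reduce, and make monic.
Reduced Gröbner basis: {a + 1, b - 1}.
Label its elements g_1 = a + 1, g_2 = b - 1.

Reduce p = -2a^2 + 2ab + 2a - 2b^2 - 2b modulo G:
  leading term a^2: subtract (-2a)·g_1 from -2a^2 + 2ab + 2a - 2b^2 - 2b → 2ab - a - 2b^2 - 2b
  leading term ab: subtract (2b)·g_1 from 2ab - a - 2b^2 - 2b → -a - 2b^2 + b
  leading term a: subtract (-1)·g_1 from -a - 2b^2 + b → -2b^2 + b + 1
  leading term b^2: subtract (-2b)·g_2 from -2b^2 + b + 1 → -b + 1
  leading term b: subtract (-1)·g_2 from -b + 1 → 0
  normal form = 0.
Since the normal form is 0, p ∈ I.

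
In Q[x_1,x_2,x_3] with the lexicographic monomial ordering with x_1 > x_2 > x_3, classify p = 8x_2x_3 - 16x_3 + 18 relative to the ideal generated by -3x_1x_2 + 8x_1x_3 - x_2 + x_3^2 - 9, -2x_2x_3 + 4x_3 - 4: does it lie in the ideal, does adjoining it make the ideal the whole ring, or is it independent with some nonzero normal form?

First compute the reduced Gröbner basis of I by Buchberger's algorithm.
f_1 = -3x_1x_2 + 8x_1x_3 - x_2 + x_3^2 - 9, LT = x_1x_2.
f_2 = -2x_2x_3 + 4x_3 - 4, LT = x_2x_3.

S(f_1,f_2): lcm = x_1x_2x_3. S = -8/3x_1x_3^2 + 2x_1x_3 - 2x_1 + 1/3x_2x_3 - 1/3x_3^3 + 3x_3.
  leading term x_1x_3^2: no divisor's leading term divides it; move -8/3x_1x_3^2 to the remainder.
  leading term x_1x_3: no divisor's leading term divides it; move 2x_1x_3 to the remainder.
  leading term x_1: no divisor's leading term divides it; move -2x_1 to the remainder.
  leading term x_2x_3: subtract (-1/6)·f_2 from 1/3x_2x_3 - 1/3x_3^3 + 3x_3 → -1/3x_3^3 + 11/3x_3 - 2/3
  leading term x_3^3: no divisor's leading term divides it; move -1/3x_3^3 to the remainder.
  leading term x_3: no divisor's leading term divides it; move 11/3x_3 to the remainder.
  leading term 1: no divisor's leading term divides it; move -2/3 to the remainder.
  remainder -8/3x_1x_3^2 + 2x_1x_3 - 2x_1 - 1/3x_3^3 + 11/3x_3 - 2/3 ≠ 0; add h_3 = -8/3x_1x_3^2 + 2x_1x_3 - 2x_1 - 1/3x_3^3 + 11/3x_3 - 2/3 to the basis.

S(f_1,h_3): lcm = x_1x_2x_3^2. S = 3/4x_1x_2x_3 - 3/4x_1x_2 - 8/3x_1x_3^3 - 1/8x_2x_3^3 + 1/3x_2x_3^2 + 11/8x_2x_3 - 1/4x_2 - 1/3x_3^4 + 3x_3^2.
  leading term x_1x_2x_3: subtract (-1/4x_3)·f_1 from 3/4x_1x_2x_3 - 3/4x_1x_2 - 8/3x_1x_3^3 - 1/8x_2x_3^3 + 1/3x_2x_3^2 + 11/8x_2x_3 - 1/4x_2 - 1/3x_3^4 + 3x_3^2 → -3/4x_1x_2 - 8/3x_1x_3^3 + 2x_1x_3^2 - 1/8x_2x_3^3 + 1/3x_2x_3^2 + 9/8x_2x_3 - 1/4x_2 - 1/3x_3^4 + 1/4x_3^3 + 3x_3^2 - 9/4x_3
  leading term x_1x_2: subtract (1/4)·f_1 from -3/4x_1x_2 - 8/3x_1x_3^3 + 2x_1x_3^2 - 1/8x_2x_3^3 + 1/3x_2x_3^2 + 9/8x_2x_3 - 1/4x_2 - 1/3x_3^4 + 1/4x_3^3 + 3x_3^2 - 9/4x_3 → -8/3x_1x_3^3 + 2x_1x_3^2 - 2x_1x_3 - 1/8x_2x_3^3 + 1/3x_2x_3^2 + 9/8x_2x_3 - 1/3x_3^4 + 1/4x_3^3 + 11/4x_3^2 - 9/4x_3 + 9/4
  leading term x_1x_3^3: subtract (x_3)·h_3 from -8/3x_1x_3^3 + 2x_1x_3^2 - 2x_1x_3 - 1/8x_2x_3^3 + 1/3x_2x_3^2 + 9/8x_2x_3 - 1/3x_3^4 + 1/4x_3^3 + 11/4x_3^2 - 9/4x_3 + 9/4 → -1/8x_2x_3^3 + 1/3x_2x_3^2 + 9/8x_2x_3 + 1/4x_3^3 - 11/12x_3^2 - 19/12x_3 + 9/4
  leading term x_2x_3^3: subtract (1/16x_3^2)·f_2 from -1/8x_2x_3^3 + 1/3x_2x_3^2 + 9/8x_2x_3 + 1/4x_3^3 - 11/12x_3^2 - 19/12x_3 + 9/4 → 1/3x_2x_3^2 + 9/8x_2x_3 - 2/3x_3^2 - 19/12x_3 + 9/4
  leading term x_2x_3^2: subtract (-1/6x_3)·f_2 from 1/3x_2x_3^2 + 9/8x_2x_3 - 2/3x_3^2 - 19/12x_3 + 9/4 → 9/8x_2x_3 - 9/4x_3 + 9/4
  leading term x_2x_3: subtract (-9/16)·f_2 from 9/8x_2x_3 - 9/4x_3 + 9/4 → 0
  remainder 0.

S(f_2,h_3): lcm = x_1x_2x_3^2. S = 3/4x_1x_2x_3 - 3/4x_1x_2 - 2x_1x_3^2 + 2x_1x_3 - 1/8x_2x_3^3 + 11/8x_2x_3 - 1/4x_2.
  leading term x_1x_2x_3: subtract (-1/4x_3)·f_1 from 3/4x_1x_2x_3 - 3/4x_1x_2 - 2x_1x_3^2 + 2x_1x_3 - 1/8x_2x_3^3 + 11/8x_2x_3 - 1/4x_2 → -3/4x_1x_2 + 2x_1x_3 - 1/8x_2x_3^3 + 9/8x_2x_3 - 1/4x_2 + 1/4x_3^3 - 9/4x_3
  leading term x_1x_2: subtract (1/4)·f_1 from -3/4x_1x_2 + 2x_1x_3 - 1/8x_2x_3^3 + 9/8x_2x_3 - 1/4x_2 + 1/4x_3^3 - 9/4x_3 → -1/8x_2x_3^3 + 9/8x_2x_3 + 1/4x_3^3 - 1/4x_3^2 - 9/4x_3 + 9/4
  leading term x_2x_3^3: subtract (1/16x_3^2)·f_2 from -1/8x_2x_3^3 + 9/8x_2x_3 + 1/4x_3^3 - 1/4x_3^2 - 9/4x_3 + 9/4 → 9/8x_2x_3 - 9/4x_3 + 9/4
  leading term x_2x_3: subtract (-9/16)·f_2 from 9/8x_2x_3 - 9/4x_3 + 9/4 → 0
  remainder 0.

Every S-polynomial of the final basis reduces to 0, so we have a Gröbner basis.
Inter-reduce: drop elements whose leading term is divisible by another's, tail-reduce, and make monic.
Reduced Gröbner basis: {x_1x_2 - 8/3x_1x_3 + 1/3x_2 - 1/3x_3^2 + 3, x_1x_3^2 - 3/4x_1x_3 + 3/4x_1 + 1/8x_3^3 - 11/8x_3 + 1/4, x_2x_3 - 2x_3 + 2}.
Label its elements g_1 = x_1x_2 - 8/3x_1x_3 + 1/3x_2 - 1/3x_3^2 + 3, g_2 = x_1x_3^2 - 3/4x_1x_3 + 3/4x_1 + 1/8x_3^3 - 11/8x_3 + 1/4, g_3 = x_2x_3 - 2x_3 + 2.

Reduce p = 8x_2x_3 - 16x_3 + 18 modulo G:
  leading term x_2x_3: subtract (8)·g_3 from 8x_2x_3 - 16x_3 + 18 → 2
  leading term 1: no divisor's leading term divides it; move 2 to the remainder.
  normal form = 2.
The normal form is nonzero, so p ∉ I. Since p minus its normal form lies in I, I + (p) = I + (r) where r = 2; decide whether this ideal is the whole ring.
Here r = 2 is a nonzero constant, hence a unit: 1 ∈ I + (p), the Gröbner basis of I + (p) is {1}, and the enlarged system has no common solution — adjoining p is inconsistent.

Adjoining 8x_2x_3 - 16x_3 + 18 makes the ideal the whole ring: the system is inconsistent.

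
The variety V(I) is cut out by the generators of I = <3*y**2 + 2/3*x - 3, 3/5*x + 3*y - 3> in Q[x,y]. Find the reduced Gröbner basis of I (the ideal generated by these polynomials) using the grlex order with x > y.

f_1 = 3*y**2 + 2/3*x - 3, LT = y**2.
f_2 = 3/5*x + 3*y - 3, LT = x.

The S-polynomials (S(f_1,f_2)) all reduce to 0 modulo the current basis, so we have a Gröbner basis.

G = {y**2 - 10/9*y + 1/9, x + 5*y - 5}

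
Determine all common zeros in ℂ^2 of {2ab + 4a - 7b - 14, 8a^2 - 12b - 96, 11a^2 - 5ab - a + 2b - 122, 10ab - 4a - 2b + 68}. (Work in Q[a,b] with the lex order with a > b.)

Compute a lex Gröbner basis by Buchberger's algorithm.
f_1 = 2ab + 4a - 7b - 14, LT = ab.
f_2 = 8a^2 - 12b - 96, LT = a^2.
f_3 = 11a^2 - 5ab - a + 2b - 122, LT = a^2.
f_4 = 10ab - 4a - 2b + 68, LT = ab.

S(f_1,f_2): lcm = a^2b. S = 2a^2 - 7/2ab - 7a + 3/2b^2 + 12b.
  leading term a^2: subtract (1/4)·f_2 from 2a^2 - 7/2ab - 7a + 3/2b^2 + 12b → -7/2ab - 7a + 3/2b^2 + 15b + 24
  leading term ab: subtract (-7/4)·f_1 from -7/2ab - 7a + 3/2b^2 + 15b + 24 → 3/2b^2 + 11/4b - 1/2
  leading term b^2: no divisor's leading term divides it; move 3/2b^2 to the remainder.
  leading term b: no divisor's leading term divides it; move 11/4b to the remainder.
  leading term 1: no divisor's leading term divides it; move -1/2 to the remainder.
  remainder 3/2b^2 + 11/4b - 1/2 ≠ 0; add h_5 = 3/2b^2 + 11/4b - 1/2 to the basis.

S(f_1,f_3): lcm = a^2b. S = 2a^2 + 5/11ab^2 - 75/22ab - 7a - 2/11b^2 + 122/11b.
  leading term a^2: subtract (1/4)·f_2 from 2a^2 + 5/11ab^2 - 75/22ab - 7a - 2/11b^2 + 122/11b → 5/11ab^2 - 75/22ab - 7a - 2/11b^2 + 155/11b + 24
  leading term ab^2: subtract (5/22b)·f_1 from 5/11ab^2 - 75/22ab - 7a - 2/11b^2 + 155/11b + 24 → -95/22ab - 7a + 31/22b^2 + 190/11b + 24
  leading term ab: subtract (-95/44)·f_1 from -95/22ab - 7a + 31/22b^2 + 190/11b + 24 → 18/11a + 31/22b^2 + 95/44b - 137/22
  leading term a: no divisor's leading term divides it; move 18/11a to the remainder.
  leading term b^2: subtract (31/33)·h_5 from 31/22b^2 + 95/44b - 137/22 → -14/33b - 190/33
  leading term b: no divisor's leading term divides it; move -14/33b to the remainder.
  leading term 1: no divisor's leading term divides it; move -190/33 to the remainder.
  remainder 18/11a - 14/33b - 190/33 ≠ 0; add h_6 = 18/11a - 14/33b - 190/33 to the basis.

S(f_1,f_4): lcm = ab. S = 12/5a - 33/10b - 69/5.
  leading term a: subtract (22/15)·h_6 from 12/5a - 33/10b - 69/5 → -241/90b - 241/45
  leading term b: no divisor's leading term divides it; move -241/90b to the remainder.
  leading term 1: no divisor's leading term divides it; move -241/45 to the remainder.
  remainder -241/90b - 241/45 ≠ 0; add h_7 = -241/90b - 241/45 to the basis.

The other S-polynomials (S(f_2,f_3), S(f_2,f_4), S(f_3,f_4), S(f_1,h_5), S(f_2,h_5), S(f_3,h_5), S(f_4,h_5), S(f_1,h_6), S(f_2,h_6), S(f_3,h_6), S(f_4,h_6), S(h_5,h_6), S(f_1,h_7), S(f_2,h_7), S(f_3,h_7), S(f_4,h_7), S(h_5,h_7), S(h_6,h_7)) all reduce to 0 modulo the current basis, so we have a Gröbner basis.
Inter-reduce: drop elements whose leading term is divisible by another's, tail-reduce, and make monic.
Reduced Gröbner basis: {a - 3, b + 2}.

A lex Gröbner basis eliminates variables successively. Here b + 2 depends only on b, with roots {-2}; lifting each root through the earlier basis elements recovers the full solutions.
  b = -2: the earlier basis element becomes a - 3 = 0, giving a = 3 — point (3, -2).
Zero-dimensionality of the ideal guarantees finitely many solutions over ℂ.

{(3, -2)}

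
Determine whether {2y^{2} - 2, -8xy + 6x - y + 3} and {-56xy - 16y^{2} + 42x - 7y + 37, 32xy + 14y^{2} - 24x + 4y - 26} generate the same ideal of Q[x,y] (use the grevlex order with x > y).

Since reduced Gröbner bases are canonical representatives of ideals under a given ordering, it suffices to compute and compare them.
Buchberger on the first generating set:
f_1 = 2y^{2} - 2, LT = y^{2}.
f_2 = -8xy + 6x - y + 3, LT = xy.

S(f_1,f_2): lcm = xy^{2}. S = \tfrac{3}{4}xy - \tfrac{1}{8}y^{2} - x + \tfrac{3}{8}y.
  reduce S modulo (f_1, f_2):
  remainder -\tfrac{7}{16}x + \tfrac{9}{32}y + \tfrac{5}{32} ≠ 0; add g_3 = -\tfrac{7}{16}x + \tfrac{9}{32}y + \tfrac{5}{32} to the basis.

The other S-polynomials (S(f_1,g_3), S(f_2,g_3)) all reduce to 0 modulo the current basis, so we have a Gröbner basis.
Inter-reduce: drop elements whose leading term is divisible by another's, tail-reduce, and make monic.
Reduced Gröbner basis: {y^{2} - 1, x - \tfrac{9}{14}y - \tfrac{5}{14}}.

Buchberger on the second generating set:
h_1 = -56xy - 16y^{2} + 42x - 7y + 37, LT = xy.
h_2 = 32xy + 14y^{2} - 24x + 4y - 26, LT = xy.

S(h_1,h_2): lcm = xy. S = -\tfrac{17}{112}y^{2} + \tfrac{17}{112}.
  reduce S modulo (h_1, h_2):
  remainder -\tfrac{17}{112}y^{2} + \tfrac{17}{112} ≠ 0; add k_3 = -\tfrac{17}{112}y^{2} + \tfrac{17}{112} to the basis.

S(h_1,k_3): lcm = xy^{2}. S = \tfrac{2}{7}y^{3} - \tfrac{3}{4}xy + \tfrac{1}{8}y^{2} + x - \tfrac{37}{56}y.
  reduce S modulo (h_1, h_2, k_3):
  remainder \tfrac{7}{16}x - \tfrac{9}{32}y - \tfrac{5}{32} ≠ 0; add k_4 = \tfrac{7}{16}x - \tfrac{9}{32}y - \tfrac{5}{32} to the basis.

The other S-polynomials (S(h_2,k_3), S(h_1,k_4), S(h_2,k_4), S(k_3,k_4)) all reduce to 0 modulo the current basis, so we have a Gröbner basis.
Inter-reduce: drop elements whose leading term is divisible by another's, tail-reduce, and make monic.
Reduced Gröbner basis: {y^{2} - 1, x - \tfrac{9}{14}y - \tfrac{5}{14}}.

The two bases agree; hence the ideals are identical.
The choice of monomial ordering does not affect the verdict — as long as both bases are computed under the same ordering, their equality decides ideal equality.

Yes, the ideals are equal.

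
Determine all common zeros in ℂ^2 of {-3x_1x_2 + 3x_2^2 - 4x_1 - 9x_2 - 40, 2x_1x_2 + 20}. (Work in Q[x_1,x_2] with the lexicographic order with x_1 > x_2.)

{(5, -2), (-15/4 - sqrt(15)*I/4, 5/2 - sqrt(15)*I/6), (-15/4 + sqrt(15)*I/4, 5/2 + sqrt(15)*I/6)}

Compute a lex Gröbner basis by Buchberger's algorithm.
f_1 = -3x_1x_2 - 4x_1 + 3x_2^2 - 9x_2 - 40, LT = x_1x_2.
f_2 = 2x_1x_2 + 20, LT = x_1x_2.

S(f_1,f_2): lcm = x_1x_2. S = 4/3x_1 - x_2^2 + 3x_2 + 10/3.
  reduce S modulo (f_1, f_2):
  remainder 4/3x_1 - x_2^2 + 3x_2 + 10/3 ≠ 0; add h_3 = 4/3x_1 - x_2^2 + 3x_2 + 10/3 to the basis.

S(f_1,h_3): lcm = x_1x_2. S = 4/3x_1 + 3/4x_2^3 - 13/4x_2^2 + 1/2x_2 + 40/3.
  reduce S modulo (f_1, f_2, h_3):
  remainder 3/4x_2^3 - 9/4x_2^2 - 5/2x_2 + 10 ≠ 0; add h_4 = 3/4x_2^3 - 9/4x_2^2 - 5/2x_2 + 10 to the basis.

The other S-polynomials (S(f_2,h_3), S(f_1,h_4), S(f_2,h_4), S(h_3,h_4)) all reduce to 0 modulo the current basis, so we have a Gröbner basis.
Inter-reduce: drop elements whose leading term is divisible by another's, tail-reduce, and make monic.
Reduced Gröbner basis: {x_1 - 3/4x_2^2 + 9/4x_2 + 5/2, x_2^3 - 3x_2^2 - 10/3x_2 + 40/3}.

Elimination: the polynomial x_2^3 - 3x_2^2 - 10/3x_2 + 40/3 lies in the elimination ideal for x_2, so x_2 ∈ {-2, 5/2 - sqrt(15)*I/6, 5/2 + sqrt(15)*I/6}. For each such x_2, the remaining basis elements (now univariate) give the rest of the solution.
  x_2 = -2: the earlier basis element becomes x_1 - 5 = 0, giving x_1 = 5 — point (5, -2).
  x_2 = 5/2 - sqrt(15)*I/6: the earlier basis element becomes x_1 + 15/4 + sqrt(15)*I/4 = 0, giving x_1 = -15/4 - sqrt(15)*I/4 — point (-15/4 - sqrt(15)*I/4, 5/2 - sqrt(15)*I/6).
  x_2 = 5/2 + sqrt(15)*I/6: the earlier basis element becomes x_1 + 15/4 - sqrt(15)*I/4 = 0, giving x_1 = -15/4 + sqrt(15)*I/4 — point (-15/4 + sqrt(15)*I/4, 5/2 + sqrt(15)*I/6).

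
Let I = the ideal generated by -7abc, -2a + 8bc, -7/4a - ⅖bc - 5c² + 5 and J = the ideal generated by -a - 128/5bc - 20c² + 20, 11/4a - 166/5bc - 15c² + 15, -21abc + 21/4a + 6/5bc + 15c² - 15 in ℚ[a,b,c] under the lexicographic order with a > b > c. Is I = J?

Two ideals are equal iff their reduced Gröbner bases coincide (the reduced basis is unique for a fixed ordering).
Buchberger on the first generating set:
f_1 = -7abc, LT = abc.
f_2 = -2a + 8bc, LT = a.
f_3 = -7/4a - ⅖bc - 5c² + 5, LT = a.

S(f_1,f_2): lcm = abc. S = 4b²c².
  leading term b²c²: no divisor's leading term divides it; move 4b²c² to the remainder.
  remainder 4b²c² ≠ 0; add g_4 = 4b²c² to the basis.

S(f_1,f_3): lcm = abc. S = -8/35b²c² - 20/7bc³ + 20/7bc.
  leading term b²c²: subtract (-2/35)·g_4 from -8/35b²c² - 20/7bc³ + 20/7bc → -20/7bc³ + 20/7bc
  leading term bc³: no divisor's leading term divides it; move -20/7bc³ to the remainder.
  leading term bc: no divisor's leading term divides it; move 20/7bc to the remainder.
  remainder -20/7bc³ + 20/7bc ≠ 0; add g_5 = -20/7bc³ + 20/7bc to the basis.

S(f_2,f_3): lcm = a. S = -148/35bc - 20/7c² + 20/7.
  leading term bc: no divisor's leading term divides it; move -148/35bc to the remainder.
  leading term c²: no divisor's leading term divides it; move -20/7c² to the remainder.
  leading term 1: no divisor's leading term divides it; move 20/7 to the remainder.
  remainder -148/35bc - 20/7c² + 20/7 ≠ 0; add g_6 = -148/35bc - 20/7c² + 20/7 to the basis.

S(g_4,g_5): lcm = b²c³. S = b²c.
  leading term b²c: subtract (-35/148b)·g_6 from b²c → -25/37bc² + 25/37b
  leading term bc²: subtract (875/5476c)·g_6 from -25/37bc² + 25/37b → 25/37b + 625/1369c³ - 625/1369c
  leading term b: no divisor's leading term divides it; move 25/37b to the remainder.
  leading term c³: no divisor's leading term divides it; move 625/1369c³ to the remainder.
  leading term c: no divisor's leading term divides it; move -625/1369c to the remainder.
  remainder 25/37b + 625/1369c³ - 625/1369c ≠ 0; add g_7 = 25/37b + 625/1369c³ - 625/1369c to the basis.

S(g_5,g_6): lcm = bc³. S = -bc - 25/37c⁴ + 25/37c².
  leading term bc: subtract (35/148)·g_6 from -bc - 25/37c⁴ + 25/37c² → -25/37c⁴ + 50/37c² - 25/37
  leading term c⁴: no divisor's leading term divides it; move -25/37c⁴ to the remainder.
  leading term c²: no divisor's leading term divides it; move 50/37c² to the remainder.
  leading term 1: no divisor's leading term divides it; move -25/37 to the remainder.
  remainder -25/37c⁴ + 50/37c² - 25/37 ≠ 0; add g_8 = -25/37c⁴ + 50/37c² - 25/37 to the basis.

The other S-polynomials (S(f_1,g_4), S(f_2,g_4), S(f_3,g_4), S(f_1,g_5), S(f_2,g_5), S(f_3,g_5), S(f_1,g_6), S(f_2,g_6), S(f_3,g_6), S(g_4,g_6), S(f_1,g_7), S(f_2,g_7), S(f_3,g_7), S(g_4,g_7), S(g_5,g_7), S(g_6,g_7), S(f_1,g_8), S(f_2,g_8), S(f_3,g_8), S(g_4,g_8), S(g_5,g_8), S(g_6,g_8), S(g_7,g_8)) all reduce to 0 modulo the current basis, so we have a Gröbner basis.
Inter-reduce: drop elements whose leading term is divisible by another's, tail-reduce, and make monic.
Reduced Gröbner basis: {a + 100/37c² - 100/37, b + 25/37c³ - 25/37c, c⁴ - 2c² + 1}.

Buchberger on the second generating set:
h_1 = -a - 128/5bc - 20c² + 20, LT = a.
h_2 = 11/4a - 166/5bc - 15c² + 15, LT = a.
h_3 = -21abc + 21/4a + 6/5bc + 15c² - 15, LT = abc.

S(h_1,h_2): lcm = a. S = 2072/55bc + 280/11c² - 280/11.
  leading term bc: no divisor's leading term divides it; move 2072/55bc to the remainder.
  leading term c²: no divisor's leading term divides it; move 280/11c² to the remainder.
  leading term 1: no divisor's leading term divides it; move -280/11 to the remainder.
  remainder 2072/55bc + 280/11c² - 280/11 ≠ 0; add k_4 = 2072/55bc + 280/11c² - 280/11 to the basis.

S(h_1,h_3): lcm = abc. S = ¼a + 128/5b²c² + 20bc³ - 698/35bc + 5/7c² - 5/7.
  leading term a: subtract (-¼)·h_1 from ¼a + 128/5b²c² + 20bc³ - 698/35bc + 5/7c² - 5/7 → 128/5b²c² + 20bc³ - 922/35bc - 30/7c² + 30/7
  leading term b²c²: subtract (176/259bc)·k_4 from 128/5b²c² + 20bc³ - 922/35bc - 30/7c² + 30/7 → 100/37bc³ - 11714/1295bc - 30/7c² + 30/7
  leading term bc³: subtract (1375/19166c²)·k_4 from 100/37bc³ - 11714/1295bc - 30/7c² + 30/7 → -11714/1295bc - 2500/1369c⁴ - 23570/9583c² + 30/7
  leading term bc: subtract (-64427/268324)·k_4 from -11714/1295bc - 2500/1369c⁴ - 23570/9583c² + 30/7 → -2500/1369c⁴ + 5000/1369c² - 2500/1369
  leading term c⁴: no divisor's leading term divides it; move -2500/1369c⁴ to the remainder.
  leading term c²: no divisor's leading term divides it; move 5000/1369c² to the remainder.
  leading term 1: no divisor's leading term divides it; move -2500/1369 to the remainder.
  remainder -2500/1369c⁴ + 5000/1369c² - 2500/1369 ≠ 0; add k_5 = -2500/1369c⁴ + 5000/1369c² - 2500/1369 to the basis.

S(h_3,k_5): lcm = abc⁴. S = 2abc² - ab - ¼ac³ - 2/35bc⁴ - 5/7c⁵ + 5/7c³.
  leading term abc²: subtract (-2bc²)·h_1 from 2abc² - ab - ¼ac³ - 2/35bc⁴ - 5/7c⁵ + 5/7c³ → -ab - ¼ac³ - 256/5b²c³ - 1402/35bc⁴ + 40bc² - 5/7c⁵ + 5/7c³
  leading term ab: subtract (b)·h_1 from -ab - ¼ac³ - 256/5b²c³ - 1402/35bc⁴ + 40bc² - 5/7c⁵ + 5/7c³ → -¼ac³ - 256/5b²c³ + 128/5b²c - 1402/35bc⁴ + 60bc² - 20b - 5/7c⁵ + 5/7c³
  leading term ac³: subtract (¼c³)·h_1 from -¼ac³ - 256/5b²c³ + 128/5b²c - 1402/35bc⁴ + 60bc² - 20b - 5/7c⁵ + 5/7c³ → -256/5b²c³ + 128/5b²c - 1178/35bc⁴ + 60bc² - 20b + 30/7c⁵ - 30/7c³
  leading term b²c³: subtract (-352/259bc²)·k_4 from -256/5b²c³ + 128/5b²c - 1178/35bc⁴ + 60bc² - 20b + 30/7c⁵ - 30/7c³ → 128/5b²c + 1214/1295bc⁴ + 940/37bc² - 20b + 30/7c⁵ - 30/7c³
  leading term b²c: subtract (176/259b)·k_4 from 128/5b²c + 1214/1295bc⁴ + 940/37bc² - 20b + 30/7c⁵ - 30/7c³ → 1214/1295bc⁴ + 300/37bc² - 100/37b + 30/7c⁵ - 30/7c³
  leading term bc⁴: subtract (6677/268324c³)·k_4 from 1214/1295bc⁴ + 300/37bc² - 100/37b + 30/7c⁵ - 30/7c³ → 300/37bc² - 100/37b + 5000/1369c⁵ - 5000/1369c³
  leading term bc²: subtract (4125/19166c)·k_4 from 300/37bc² - 100/37b + 5000/1369c⁵ - 5000/1369c³ → -100/37b + 5000/1369c⁵ - 12500/1369c³ + 7500/1369c
  leading term b: no divisor's leading term divides it; move -100/37b to the remainder.
  leading term c⁵: subtract (-2c)·k_5 from 5000/1369c⁵ - 12500/1369c³ + 7500/1369c → -2500/1369c³ + 2500/1369c
  leading term c³: no divisor's leading term divides it; move -2500/1369c³ to the remainder.
  leading term c: no divisor's leading term divides it; move 2500/1369c to the remainder.
  remainder -100/37b - 2500/1369c³ + 2500/1369c ≠ 0; add k_6 = -100/37b - 2500/1369c³ + 2500/1369c to the basis.

The other S-polynomials (S(h_2,h_3), S(h_1,k_4), S(h_2,k_4), S(h_3,k_4), S(h_1,k_5), S(h_2,k_5), S(k_4,k_5), S(h_1,k_6), S(h_2,k_6), S(h_3,k_6), S(k_4,k_6), S(k_5,k_6)) all reduce to 0 modulo the current basis, so we have a Gröbner basis.
Inter-reduce: drop elements whose leading term is divisible by another's, tail-reduce, and make monic.
Reduced Gröbner basis: {a + 100/37c² - 100/37, b + 25/37c³ - 25/37c, c⁴ - 2c² + 1}.

These coincide, so the ideals are equal.

Yes, the ideals are equal.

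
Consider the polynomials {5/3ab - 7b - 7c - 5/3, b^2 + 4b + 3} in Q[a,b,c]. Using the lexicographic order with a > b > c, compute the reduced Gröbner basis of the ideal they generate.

G = {a + 7/5bc + 1/3b + 28/5c - 43/15, b^2 + 4b + 3}

This is the nonlinear analogue of row-reducing a linear system.

f_1 = 5/3ab - 7b - 7c - 5/3, LT = ab.
f_2 = b^2 + 4b + 3, LT = b^2.

S(f_1,f_2): lcm = ab^2. S = -4ab - 3a - 21/5b^2 - 21/5bc - b.
  leading term ab: subtract (-12/5)·f_1 from -4ab - 3a - 21/5b^2 - 21/5bc - b → -3a - 21/5b^2 - 21/5bc - 89/5b - 84/5c - 4
  leading term a: no divisor's leading term divides it; move -3a to the remainder.
  leading term b^2: subtract (-21/5)·f_2 from -21/5b^2 - 21/5bc - 89/5b - 84/5c - 4 → -21/5bc - b - 84/5c + 43/5
  leading term bc: no divisor's leading term divides it; move -21/5bc to the remainder.
  leading term b: no divisor's leading term divides it; move -b to the remainder.
  leading term c: no divisor's leading term divides it; move -84/5c to the remainder.
  leading term 1: no divisor's leading term divides it; move 43/5 to the remainder.
  remainder -3a - 21/5bc - b - 84/5c + 43/5 ≠ 0; add g_3 = -3a - 21/5bc - b - 84/5c + 43/5 to the basis.

The other S-polynomials (S(f_1,g_3), S(f_2,g_3)) all reduce to 0 modulo the current basis, so we have a Gröbner basis.
Inter-reduce: drop elements whose leading term is divisible by another's, tail-reduce, and make monic.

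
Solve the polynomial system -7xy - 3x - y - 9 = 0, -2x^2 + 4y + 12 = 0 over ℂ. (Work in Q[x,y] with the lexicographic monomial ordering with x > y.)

{(2, -1), (-sqrt(393)/14 - 15/14, -279/196 + 15*sqrt(393)/196), (-15/14 + sqrt(393)/14, -15*sqrt(393)/196 - 279/196)}

Compute a lex Gröbner basis by Buchberger's algorithm.
f_1 = -7xy - 3x - y - 9, LT = xy.
f_2 = -2x^2 + 4y + 12, LT = x^2.

S(f_1,f_2): lcm = x^2y. S = 3/7x^2 + 1/7xy + 9/7x + 2y^2 + 6y.
  reduce S modulo (f_1, f_2):
  remainder 60/49x + 2y^2 + 335/49y + 117/49 ≠ 0; add h_3 = 60/49x + 2y^2 + 335/49y + 117/49 to the basis.

S(f_1,h_3): lcm = xy. S = 3/7x - 49/30y^3 - 67/12y^2 - 253/140y + 9/7.
  reduce S modulo (f_1, f_2, h_3):
  remainder -49/30y^3 - 377/60y^2 - 21/5y + 9/20 ≠ 0; add h_4 = -49/30y^3 - 377/60y^2 - 21/5y + 9/20 to the basis.

The other S-polynomials (S(f_2,h_3), S(f_1,h_4), S(f_2,h_4), S(h_3,h_4)) all reduce to 0 modulo the current basis, so we have a Gröbner basis.
Inter-reduce: drop elements whose leading term is divisible by another's, tail-reduce, and make monic.
Reduced Gröbner basis: {x + 49/30y^2 + 67/12y + 39/20, y^3 + 377/98y^2 + 18/7y - 27/98}.

Elimination: the polynomial y^3 + 377/98y^2 + 18/7y - 27/98 lies in the elimination ideal for y, so y ∈ {-1, -279/196 + 15*sqrt(393)/196, -15*sqrt(393)/196 - 279/196}. For each such y, the remaining basis elements (now univariate) give the rest of the solution.
  y = -1: the earlier basis element becomes x - 2 = 0, giving x = 2 — point (2, -1).
  y = -279/196 + 15*sqrt(393)/196: the earlier basis element becomes x + 15/14 + sqrt(393)/14 = 0, giving x = -sqrt(393)/14 - 15/14 — point (-sqrt(393)/14 - 15/14, -279/196 + 15*sqrt(393)/196).
  y = -15*sqrt(393)/196 - 279/196: the earlier basis element becomes x - sqrt(393)/14 + 15/14 = 0, giving x = -15/14 + sqrt(393)/14 — point (-15/14 + sqrt(393)/14, -15*sqrt(393)/196 - 279/196).
A lex Gröbner basis triangularizes the system, enabling back-substitution.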